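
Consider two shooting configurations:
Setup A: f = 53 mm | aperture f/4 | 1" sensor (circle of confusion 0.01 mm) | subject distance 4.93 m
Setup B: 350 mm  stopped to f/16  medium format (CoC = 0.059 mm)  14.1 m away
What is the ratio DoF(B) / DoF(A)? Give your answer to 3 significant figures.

4.39

Setup A: H = 53²/(4×0.01) + 53 ≈ 70278.0 mm; DoF = Df − Dn = 5297.93 − 4609.85 ≈ 688.08 mm.
Setup B: H = 350²/(16×0.059) + 350 ≈ 130116.9 mm; DoF = Df − Dn = 15771.1 − 12749.1 ≈ 3022.0 mm.
Ratio = 3022.0 / 688.08 ≈ 4.39.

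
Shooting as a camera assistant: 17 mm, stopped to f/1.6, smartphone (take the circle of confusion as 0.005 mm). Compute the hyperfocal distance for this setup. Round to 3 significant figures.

Hyperfocal distance H = f²/(N·c) + f = 17²/(1.6 × 0.005) + 17 = 289/0.008 + 17 ≈ 36142.0 mm ≈ 36.1 m.

36.1 m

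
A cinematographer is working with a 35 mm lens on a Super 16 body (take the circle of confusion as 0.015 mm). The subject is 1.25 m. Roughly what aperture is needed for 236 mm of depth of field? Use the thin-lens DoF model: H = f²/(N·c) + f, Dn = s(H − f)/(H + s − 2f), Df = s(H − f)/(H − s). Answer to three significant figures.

Write h = H − f = f²/(N·c). The thin-lens limits are Dn = s·h/(h + (s−f)) and Df = s·h/(h − (s−f)), so DoF = Df − Dn = 2·s·(s−f)·h / (h² − (s−f)²).
That is a quadratic in h: DoF·h² − 2·s·(s−f)·h − DoF·(s−f)² = 0 ⇒ h = (s−f)·(s + √(s² + DoF²)) / DoF = 1215 × (1250 + √(1250² + 236²)) / 236 = 1215 × (1250 + 1272.08) / 236 ≈ 12984 mm.
Then N = f²/(c·h) = 35² / (0.015 × 12984) = 1225 / 194.77 ≈ 6.29.

f/6.29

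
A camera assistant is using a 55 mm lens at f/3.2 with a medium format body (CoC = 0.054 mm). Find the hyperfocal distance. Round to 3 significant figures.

Hyperfocal distance H = f²/(N·c) + f = 55²/(3.2 × 0.054) + 55 = 3025/0.1728 + 55 ≈ 17560.8 mm ≈ 17.6 m.

17.6 m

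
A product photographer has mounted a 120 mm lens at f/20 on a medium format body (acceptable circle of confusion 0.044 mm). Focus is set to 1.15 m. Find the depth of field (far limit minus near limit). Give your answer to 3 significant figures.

Hyperfocal distance H = f²/(N·c) + f = 120²/(20 × 0.044) + 120 = 14400/0.88 + 120 ≈ 16483.6 mm ≈ 16.48 m.
Near limit Dn = s·(H − f)/(H + s − 2f) = 1150 × (16483.6 − 120) / (16483.6 + 1150 − 2 × 120) = 1150 × 16363.6 / 17393.6 ≈ 1081.90 mm.
Far limit Df = s·(H − f)/(H − s) = 1150 × (16483.6 − 120) / (16483.6 − 1150) = 1150 × 16363.6 / 15333.6 ≈ 1227.25 mm.
Depth of field = Df − Dn = 1227.25 − 1081.90 ≈ 145.35 mm.

145 mm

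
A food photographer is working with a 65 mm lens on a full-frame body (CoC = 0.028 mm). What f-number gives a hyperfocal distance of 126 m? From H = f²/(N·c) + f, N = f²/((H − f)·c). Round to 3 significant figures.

f/1.20

Rearrange H = f²/(N·c) + f for N: N = f² / ((H − f)·c).
N = 65² / ((126000 − 65) × 0.028) = 4225 / 3526 ≈ 1.20.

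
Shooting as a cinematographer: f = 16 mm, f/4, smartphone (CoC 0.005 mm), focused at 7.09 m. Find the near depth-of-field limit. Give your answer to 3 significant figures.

4.57 m

Hyperfocal distance H = f²/(N·c) + f = 16²/(4 × 0.005) + 16 = 256/0.02 + 16 ≈ 12816.0 mm ≈ 12.82 m.
Near limit Dn = s·(H − f)/(H + s − 2f) = 7090 × (12816.0 − 16) / (12816.0 + 7090 − 2 × 16) = 7090 × 12800.0 / 19874.0 ≈ 4566.4 mm ≈ 4.57 m.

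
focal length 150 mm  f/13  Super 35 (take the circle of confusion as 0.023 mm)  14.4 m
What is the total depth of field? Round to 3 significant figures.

5.66 m

Hyperfocal distance H = f²/(N·c) + f = 150²/(13 × 0.023) + 150 = 22500/0.299 + 150 ≈ 75400.8 mm ≈ 75.40 m.
Near limit Dn = s·(H − f)/(H + s − 2f) = 14400 × (75400.8 − 150) / (75400.8 + 14400 − 2 × 150) = 14400 × 75250.8 / 89500.8 ≈ 12107.3 mm.
Far limit Df = s·(H − f)/(H − s) = 14400 × (75400.8 − 150) / (75400.8 − 14400) = 14400 × 75250.8 / 61000.8 ≈ 17763.9 mm.
Depth of field = Df − Dn = 17763.9 − 12107.3 ≈ 5656.6 mm ≈ 5.66 m.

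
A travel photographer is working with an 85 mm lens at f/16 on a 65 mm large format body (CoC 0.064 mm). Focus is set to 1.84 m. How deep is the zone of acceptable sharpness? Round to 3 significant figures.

0.976 m

Hyperfocal distance H = f²/(N·c) + f = 85²/(16 × 0.064) + 85 = 7225/1.024 + 85 ≈ 7140.7 mm ≈ 7.141 m.
Near limit Dn = s·(H − f)/(H + s − 2f) = 1840 × (7140.7 − 85) / (7140.7 + 1840 − 2 × 85) = 1840 × 7055.7 / 8810.7 ≈ 1473.49 mm.
Far limit Df = s·(H − f)/(H − s) = 1840 × (7140.7 − 85) / (7140.7 − 1840) = 1840 × 7055.7 / 5300.7 ≈ 2449.21 mm.
Depth of field = Df − Dn = 2449.21 − 1473.49 ≈ 975.72 mm ≈ 0.976 m.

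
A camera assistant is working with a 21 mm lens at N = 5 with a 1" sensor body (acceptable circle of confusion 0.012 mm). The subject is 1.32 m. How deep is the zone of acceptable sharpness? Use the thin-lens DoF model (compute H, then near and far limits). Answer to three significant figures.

Hyperfocal distance H = f²/(N·c) + f = 21²/(5 × 0.012) + 21 = 441/0.06 + 21 ≈ 7371.0 mm ≈ 7.371 m.
Near limit Dn = s·(H − f)/(H + s − 2f) = 1320 × (7371.0 − 21) / (7371.0 + 1320 − 2 × 21) = 1320 × 7350.0 / 8649.0 ≈ 1121.75 mm.
Far limit Df = s·(H − f)/(H − s) = 1320 × (7371.0 − 21) / (7371.0 − 1320) = 1320 × 7350.0 / 6051.0 ≈ 1603.37 mm.
Depth of field = Df − Dn = 1603.37 − 1121.75 ≈ 481.62 mm.

482 mm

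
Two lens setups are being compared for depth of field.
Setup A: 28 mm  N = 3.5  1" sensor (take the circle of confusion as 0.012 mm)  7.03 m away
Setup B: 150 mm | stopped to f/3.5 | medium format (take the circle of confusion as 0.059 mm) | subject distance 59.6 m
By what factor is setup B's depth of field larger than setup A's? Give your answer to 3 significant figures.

Setup A: H = 28²/(3.5×0.012) + 28 ≈ 18694.7 mm; DoF = Df − Dn = 11249.9 − 5112.3 ≈ 6137.6 mm.
Setup B: H = 150²/(3.5×0.059) + 150 ≈ 109108.8 mm; DoF = Df − Dn = 131167 − 38561 ≈ 92606 mm.
Ratio = 92606 / 6137.6 ≈ 15.1.

15.1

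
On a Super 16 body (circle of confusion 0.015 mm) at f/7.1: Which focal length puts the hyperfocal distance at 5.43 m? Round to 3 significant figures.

24.0 mm

From H = f²/(N·c) + f, with f ≪ H: f ≈ √(H·N·c) = √(5430 × 7.1 × 0.015) = √578.29 ≈ 24.05 mm.
Exact: f² + N·c·f − N·c·H = 0 ⇒ f = (−N·c + √((N·c)² + 4·N·c·H))/2 = (−0.1065 + √2313.2)/2 ≈ 23.995 mm ≈ 24.0 mm.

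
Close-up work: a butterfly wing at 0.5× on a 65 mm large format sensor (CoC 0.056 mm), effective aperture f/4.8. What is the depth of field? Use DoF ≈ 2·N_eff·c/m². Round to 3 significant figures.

At magnification m, DoF ≈ 2·N_eff·c/m² = 2 × 4.8 × 0.056 / 0.5² = 0.5376 / 0.25 ≈ 2.15 mm.

2.15 mm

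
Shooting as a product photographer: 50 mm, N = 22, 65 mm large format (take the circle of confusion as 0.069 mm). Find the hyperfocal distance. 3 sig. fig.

Hyperfocal distance H = f²/(N·c) + f = 50²/(22 × 0.069) + 50 = 2500/1.518 + 50 ≈ 1696.9 mm ≈ 1.70 m.

1.70 m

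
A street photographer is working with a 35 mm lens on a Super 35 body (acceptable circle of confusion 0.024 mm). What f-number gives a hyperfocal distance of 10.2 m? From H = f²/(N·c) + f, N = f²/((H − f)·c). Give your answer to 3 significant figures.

Rearrange H = f²/(N·c) + f for N: N = f² / ((H − f)·c).
N = 35² / ((10200 − 35) × 0.024) = 1225 / 244.0 ≈ 5.02.

f/5.02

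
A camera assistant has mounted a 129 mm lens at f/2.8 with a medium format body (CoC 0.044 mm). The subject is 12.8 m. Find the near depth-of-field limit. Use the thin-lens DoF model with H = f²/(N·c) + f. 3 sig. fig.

Hyperfocal distance H = f²/(N·c) + f = 129²/(2.8 × 0.044) + 129 = 16641/0.1232 + 129 ≈ 135202.1 mm ≈ 135.2 m.
Near limit Dn = s·(H − f)/(H + s − 2f) = 12800 × (135202.1 − 129) / (135202.1 + 12800 − 2 × 129) = 12800 × 135073.1 / 147744.1 ≈ 11702 mm ≈ 11.7 m.

11.7 m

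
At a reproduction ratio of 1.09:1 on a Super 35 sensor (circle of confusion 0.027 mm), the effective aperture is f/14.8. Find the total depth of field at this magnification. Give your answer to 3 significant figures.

At magnification m, DoF ≈ 2·N_eff·c/m² = 2 × 14.8 × 0.027 / 1.09² = 0.7992 / 1.188 ≈ 0.673 mm.

0.673 mm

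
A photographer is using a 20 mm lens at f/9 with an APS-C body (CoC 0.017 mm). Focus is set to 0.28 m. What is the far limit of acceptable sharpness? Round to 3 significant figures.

Hyperfocal distance H = f²/(N·c) + f = 20²/(9 × 0.017) + 20 = 400/0.153 + 20 ≈ 2634.4 mm ≈ 2.634 m.
Far limit Df = s·(H − f)/(H − s) = 280 × (2634.4 − 20) / (2634.4 − 280) = 280 × 2614.4 / 2354.4 ≈ 310.92 mm.

311 mm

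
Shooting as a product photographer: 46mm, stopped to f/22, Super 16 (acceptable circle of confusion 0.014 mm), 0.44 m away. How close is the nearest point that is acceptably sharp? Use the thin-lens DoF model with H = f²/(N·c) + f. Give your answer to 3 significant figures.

416 mm

Hyperfocal distance H = f²/(N·c) + f = 46²/(22 × 0.014) + 46 = 2116/0.308 + 46 ≈ 6916.1 mm ≈ 6.916 m.
Near limit Dn = s·(H − f)/(H + s − 2f) = 440 × (6916.1 − 46) / (6916.1 + 440 − 2 × 46) = 440 × 6870.1 / 7264.1 ≈ 416.13 mm.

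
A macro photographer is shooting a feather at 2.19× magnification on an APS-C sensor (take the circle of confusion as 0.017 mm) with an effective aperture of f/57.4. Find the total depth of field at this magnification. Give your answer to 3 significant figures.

0.407 mm

At magnification m, DoF ≈ 2·N_eff·c/m² = 2 × 57.4 × 0.017 / 2.19² = 1.952 / 4.796 ≈ 0.407 mm.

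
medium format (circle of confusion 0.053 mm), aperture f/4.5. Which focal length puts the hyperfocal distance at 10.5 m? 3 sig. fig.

49.9 mm

From H = f²/(N·c) + f, with f ≪ H: f ≈ √(H·N·c) = √(10500 × 4.5 × 0.053) = √2504.2 ≈ 50.04 mm.
Exact: f² + N·c·f − N·c·H = 0 ⇒ f = (−N·c + √((N·c)² + 4·N·c·H))/2 = (−0.2385 + √10017)/2 ≈ 49.923 mm ≈ 49.9 mm.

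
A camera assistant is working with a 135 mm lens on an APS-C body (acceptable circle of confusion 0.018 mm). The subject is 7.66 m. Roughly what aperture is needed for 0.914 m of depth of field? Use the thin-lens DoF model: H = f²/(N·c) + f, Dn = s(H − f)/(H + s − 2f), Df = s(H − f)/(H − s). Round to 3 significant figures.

Write h = H − f = f²/(N·c). The thin-lens limits are Dn = s·h/(h + (s−f)) and Df = s·h/(h − (s−f)), so DoF = Df − Dn = 2·s·(s−f)·h / (h² − (s−f)²).
That is a quadratic in h: DoF·h² − 2·s·(s−f)·h − DoF·(s−f)² = 0 ⇒ h = (s−f)·(s + √(s² + DoF²)) / DoF = 7525 × (7660 + √(7660² + 914²)) / 914 = 7525 × (7660 + 7714.34) / 914 ≈ 126578 mm.
Then N = f²/(c·h) = 135² / (0.018 × 126578) = 18225 / 2278.4 ≈ 8.

f/8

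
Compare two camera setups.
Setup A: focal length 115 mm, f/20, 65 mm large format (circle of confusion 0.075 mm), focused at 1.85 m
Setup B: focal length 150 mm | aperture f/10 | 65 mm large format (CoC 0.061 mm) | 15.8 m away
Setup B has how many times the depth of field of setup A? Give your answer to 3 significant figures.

21.6

Setup A: H = 115²/(20×0.075) + 115 ≈ 8931.7 mm; DoF = Df − Dn = 2303.25 − 1545.81 ≈ 757.44 mm.
Setup B: H = 150²/(10×0.061) + 150 ≈ 37035.2 mm; DoF = Df − Dn = 27444 − 11093 ≈ 16351 mm.
Ratio = 16351 / 757.44 ≈ 21.6.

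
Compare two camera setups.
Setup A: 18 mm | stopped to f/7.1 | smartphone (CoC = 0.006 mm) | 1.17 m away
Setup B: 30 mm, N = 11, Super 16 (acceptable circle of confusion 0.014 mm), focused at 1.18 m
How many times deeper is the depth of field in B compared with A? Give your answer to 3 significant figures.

1.33

Setup A: H = 18²/(7.1×0.006) + 18 ≈ 7623.6 mm; DoF = Df − Dn = 1378.85 − 1016.10 ≈ 362.75 mm.
Setup B: H = 30²/(11×0.014) + 30 ≈ 5874.2 mm; DoF = Df − Dn = 1469.08 − 985.98 ≈ 483.10 mm.
Ratio = 483.10 / 362.75 ≈ 1.33.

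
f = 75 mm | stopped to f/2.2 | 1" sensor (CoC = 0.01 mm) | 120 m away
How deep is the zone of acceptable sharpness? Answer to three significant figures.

Hyperfocal distance H = f²/(N·c) + f = 75²/(2.2 × 0.01) + 75 = 5625/0.022 + 75 ≈ 255756.8 mm ≈ 255.8 m.
Near limit Dn = s·(H − f)/(H + s − 2f) = 120000 × (255756.8 − 75) / (255756.8 + 120000 − 2 × 75) = 120000 × 255681.8 / 375606.8 ≈ 81686 mm.
Far limit Df = s·(H − f)/(H − s) = 120000 × (255756.8 − 75) / (255756.8 − 120000) = 120000 × 255681.8 / 135756.8 ≈ 226006 mm.
Depth of field = Df − Dn = 226006 − 81686 ≈ 144320 mm ≈ 144 m.

144 m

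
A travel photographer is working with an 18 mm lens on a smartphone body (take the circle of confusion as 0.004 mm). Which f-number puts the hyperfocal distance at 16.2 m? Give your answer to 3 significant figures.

f/5.01

Rearrange H = f²/(N·c) + f for N: N = f² / ((H − f)·c).
N = 18² / ((16200 − 18) × 0.004) = 324 / 64.73 ≈ 5.01.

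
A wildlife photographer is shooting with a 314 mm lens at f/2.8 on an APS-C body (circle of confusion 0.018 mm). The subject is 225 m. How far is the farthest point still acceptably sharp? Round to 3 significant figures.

Hyperfocal distance H = f²/(N·c) + f = 314²/(2.8 × 0.018) + 314 = 98596/0.0504 + 314 ≈ 1956583.8 mm ≈ 1957 m.
Far limit Df = s·(H − f)/(H − s) = 225000 × (1956583.8 − 314) / (1956583.8 − 225000) = 225000 × 1956269.8 / 1731583.8 ≈ 254195 mm ≈ 254 m.

254 m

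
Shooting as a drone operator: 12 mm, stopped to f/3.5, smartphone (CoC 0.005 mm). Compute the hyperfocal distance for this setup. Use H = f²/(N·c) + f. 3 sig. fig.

Hyperfocal distance H = f²/(N·c) + f = 12²/(3.5 × 0.005) + 12 = 144/0.0175 + 12 ≈ 8240.6 mm ≈ 8.24 m.

8.24 m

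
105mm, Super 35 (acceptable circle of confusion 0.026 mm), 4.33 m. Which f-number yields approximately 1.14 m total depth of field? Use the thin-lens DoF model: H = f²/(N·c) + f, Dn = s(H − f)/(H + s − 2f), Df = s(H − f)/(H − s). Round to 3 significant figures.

Write h = H − f = f²/(N·c). The thin-lens limits are Dn = s·h/(h + (s−f)) and Df = s·h/(h − (s−f)), so DoF = Df − Dn = 2·s·(s−f)·h / (h² − (s−f)²).
That is a quadratic in h: DoF·h² − 2·s·(s−f)·h − DoF·(s−f)² = 0 ⇒ h = (s−f)·(s + √(s² + DoF²)) / DoF = 4225 × (4330 + √(4330² + 1140²)) / 1140 = 4225 × (4330 + 4477.56) / 1140 ≈ 32642 mm.
Then N = f²/(c·h) = 105² / (0.026 × 32642) = 11025 / 848.69 ≈ 13.

f/13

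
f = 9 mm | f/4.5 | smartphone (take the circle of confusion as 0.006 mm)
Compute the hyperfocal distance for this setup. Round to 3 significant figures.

3.01 m

Hyperfocal distance H = f²/(N·c) + f = 9²/(4.5 × 0.006) + 9 = 81/0.027 + 9 ≈ 3009.0 mm ≈ 3.01 m.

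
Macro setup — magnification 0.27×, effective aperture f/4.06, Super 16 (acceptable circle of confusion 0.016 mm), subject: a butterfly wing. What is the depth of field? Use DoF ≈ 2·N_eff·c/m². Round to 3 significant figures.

At magnification m, DoF ≈ 2·N_eff·c/m² = 2 × 4.06 × 0.016 / 0.27² = 0.1299 / 0.0729 ≈ 1.78 mm.

1.78 mm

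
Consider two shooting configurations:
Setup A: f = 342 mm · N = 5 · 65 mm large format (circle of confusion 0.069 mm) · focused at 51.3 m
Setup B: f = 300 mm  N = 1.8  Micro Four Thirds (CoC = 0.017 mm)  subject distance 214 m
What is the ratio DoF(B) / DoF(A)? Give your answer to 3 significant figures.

1.98

Setup A: H = 342²/(5×0.069) + 342 ≈ 339368.1 mm; DoF = Df − Dn = 60375 − 44597 ≈ 15778 mm.
Setup B: H = 300²/(1.8×0.017) + 300 ≈ 2941476.5 mm; DoF = Df − Dn = 230767 − 199504 ≈ 31263 mm.
Ratio = 31263 / 15778 ≈ 1.98.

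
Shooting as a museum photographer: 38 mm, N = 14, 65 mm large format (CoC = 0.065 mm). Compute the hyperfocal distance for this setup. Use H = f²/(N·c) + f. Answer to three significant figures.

1.62 m

Hyperfocal distance H = f²/(N·c) + f = 38²/(14 × 0.065) + 38 = 1444/0.91 + 38 ≈ 1624.8 mm ≈ 1.62 m.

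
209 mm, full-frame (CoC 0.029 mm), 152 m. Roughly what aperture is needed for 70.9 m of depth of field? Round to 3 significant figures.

Write h = H − f = f²/(N·c). The thin-lens limits are Dn = s·h/(h + (s−f)) and Df = s·h/(h − (s−f)), so DoF = Df − Dn = 2·s·(s−f)·h / (h² − (s−f)²).
That is a quadratic in h: DoF·h² − 2·s·(s−f)·h − DoF·(s−f)² = 0 ⇒ h = (s−f)·(s + √(s² + DoF²)) / DoF = 151791 × (152000 + √(152000² + 70900²)) / 70900 = 151791 × (152000 + 167722) / 70900 ≈ 684499 mm.
Then N = f²/(c·h) = 209² / (0.029 × 684499) = 43681 / 19850 ≈ 2.20.

f/2.20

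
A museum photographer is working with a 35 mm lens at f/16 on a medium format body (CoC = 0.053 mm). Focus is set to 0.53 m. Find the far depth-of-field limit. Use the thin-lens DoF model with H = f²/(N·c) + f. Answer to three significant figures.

Hyperfocal distance H = f²/(N·c) + f = 35²/(16 × 0.053) + 35 = 1225/0.848 + 35 ≈ 1479.6 mm ≈ 1.480 m.
Far limit Df = s·(H − f)/(H − s) = 530 × (1479.6 − 35) / (1479.6 − 530) = 530 × 1444.6 / 949.6 ≈ 806.28 mm ≈ 0.806 m.

0.806 m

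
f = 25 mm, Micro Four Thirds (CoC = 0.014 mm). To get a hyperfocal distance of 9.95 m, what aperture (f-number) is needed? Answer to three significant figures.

Rearrange H = f²/(N·c) + f for N: N = f² / ((H − f)·c).
N = 25² / ((9950 − 25) × 0.014) = 625 / 139.0 ≈ 4.50.

f/4.50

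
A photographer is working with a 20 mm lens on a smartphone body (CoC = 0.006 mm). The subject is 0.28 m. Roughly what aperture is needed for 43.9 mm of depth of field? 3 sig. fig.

Write h = H − f = f²/(N·c). The thin-lens limits are Dn = s·h/(h + (s−f)) and Df = s·h/(h − (s−f)), so DoF = Df − Dn = 2·s·(s−f)·h / (h² − (s−f)²).
That is a quadratic in h: DoF·h² − 2·s·(s−f)·h − DoF·(s−f)² = 0 ⇒ h = (s−f)·(s + √(s² + DoF²)) / DoF = 260 × (280 + √(280² + 43.9²)) / 43.9 = 260 × (280 + 283.421) / 43.9 ≈ 3336.9 mm.
Then N = f²/(c·h) = 20² / (0.006 × 3336.9) = 400 / 20.021 ≈ 20.

f/20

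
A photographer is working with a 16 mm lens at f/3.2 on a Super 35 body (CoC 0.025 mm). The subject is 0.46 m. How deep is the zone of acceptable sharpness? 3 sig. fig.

Hyperfocal distance H = f²/(N·c) + f = 16²/(3.2 × 0.025) + 16 = 256/0.08 + 16 ≈ 3216.0 mm ≈ 3.216 m.
Near limit Dn = s·(H − f)/(H + s − 2f) = 460 × (3216.0 − 16) / (3216.0 + 460 − 2 × 16) = 460 × 3200.0 / 3644.0 ≈ 403.95 mm.
Far limit Df = s·(H − f)/(H − s) = 460 × (3216.0 − 16) / (3216.0 − 460) = 460 × 3200.0 / 2756.0 ≈ 534.11 mm.
Depth of field = Df − Dn = 534.11 − 403.95 ≈ 130.16 mm.

130 mm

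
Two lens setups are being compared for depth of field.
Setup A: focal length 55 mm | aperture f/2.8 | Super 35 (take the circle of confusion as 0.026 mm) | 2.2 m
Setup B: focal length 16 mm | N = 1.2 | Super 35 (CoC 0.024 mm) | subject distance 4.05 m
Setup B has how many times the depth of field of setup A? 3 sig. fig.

20.3

Setup A: H = 55²/(2.8×0.026) + 55 ≈ 41607.2 mm; DoF = Df − Dn = 2319.75 − 2092.01 ≈ 227.74 mm.
Setup B: H = 16²/(1.2×0.024) + 16 ≈ 8904.9 mm; DoF = Df − Dn = 7415.2 − 2785.8 ≈ 4629.4 mm.
Ratio = 4629.4 / 227.74 ≈ 20.3.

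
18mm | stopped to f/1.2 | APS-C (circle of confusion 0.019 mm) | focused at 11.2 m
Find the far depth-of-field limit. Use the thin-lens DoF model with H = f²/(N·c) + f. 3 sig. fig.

52.6 m

Hyperfocal distance H = f²/(N·c) + f = 18²/(1.2 × 0.019) + 18 = 324/0.0228 + 18 ≈ 14228.5 mm ≈ 14.23 m.
Far limit Df = s·(H − f)/(H − s) = 11200 × (14228.5 − 18) / (14228.5 − 11200) = 11200 × 14210.5 / 3028.5 ≈ 52553 mm ≈ 52.6 m.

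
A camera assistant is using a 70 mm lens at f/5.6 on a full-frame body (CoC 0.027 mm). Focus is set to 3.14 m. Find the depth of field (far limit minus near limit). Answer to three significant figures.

0.600 m

Hyperfocal distance H = f²/(N·c) + f = 70²/(5.6 × 0.027) + 70 = 4900/0.1512 + 70 ≈ 32477.4 mm ≈ 32.48 m.
Near limit Dn = s·(H − f)/(H + s − 2f) = 3140 × (32477.4 − 70) / (32477.4 + 3140 − 2 × 70) = 3140 × 32407.4 / 35477.4 ≈ 2868.28 mm.
Far limit Df = s·(H − f)/(H − s) = 3140 × (32477.4 − 70) / (32477.4 − 3140) = 3140 × 32407.4 / 29337.4 ≈ 3468.58 mm.
Depth of field = Df − Dn = 3468.58 − 2868.28 ≈ 600.30 mm ≈ 0.600 m.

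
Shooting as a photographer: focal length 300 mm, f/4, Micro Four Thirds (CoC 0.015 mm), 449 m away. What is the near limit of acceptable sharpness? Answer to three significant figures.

346 m

Hyperfocal distance H = f²/(N·c) + f = 300²/(4 × 0.015) + 300 = 90000/0.06 + 300 ≈ 1500300.0 mm ≈ 1500 m.
Near limit Dn = s·(H − f)/(H + s − 2f) = 449000 × (1500300.0 − 300) / (1500300.0 + 449000 − 2 × 300) = 449000 × 1500000.0 / 1948700.0 ≈ 345615 mm ≈ 346 m.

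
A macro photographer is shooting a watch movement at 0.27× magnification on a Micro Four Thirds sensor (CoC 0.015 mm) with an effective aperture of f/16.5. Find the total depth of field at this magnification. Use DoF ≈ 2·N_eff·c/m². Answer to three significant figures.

6.79 mm

At magnification m, DoF ≈ 2·N_eff·c/m² = 2 × 16.5 × 0.015 / 0.27² = 0.495 / 0.0729 ≈ 6.79 mm.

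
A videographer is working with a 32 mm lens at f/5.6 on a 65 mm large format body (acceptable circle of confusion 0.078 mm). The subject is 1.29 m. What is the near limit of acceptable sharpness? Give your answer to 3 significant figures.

0.840 m

Hyperfocal distance H = f²/(N·c) + f = 32²/(5.6 × 0.078) + 32 = 1024/0.4368 + 32 ≈ 2376.3 mm ≈ 2.376 m.
Near limit Dn = s·(H − f)/(H + s − 2f) = 1290 × (2376.3 − 32) / (2376.3 + 1290 − 2 × 32) = 1290 × 2344.3 / 3602.3 ≈ 839.51 mm ≈ 0.840 m.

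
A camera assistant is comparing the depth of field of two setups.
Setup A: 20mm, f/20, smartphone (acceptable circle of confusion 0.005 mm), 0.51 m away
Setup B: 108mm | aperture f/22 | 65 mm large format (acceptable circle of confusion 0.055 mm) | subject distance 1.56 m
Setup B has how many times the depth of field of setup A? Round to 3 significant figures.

3.79

Setup A: H = 20²/(20×0.005) + 20 ≈ 4020.0 mm; DoF = Df − Dn = 581.20 − 454.34 ≈ 126.86 mm.
Setup B: H = 108²/(22×0.055) + 108 ≈ 9747.7 mm; DoF = Df − Dn = 1836.65 − 1355.78 ≈ 480.87 mm.
Ratio = 480.87 / 126.86 ≈ 3.79.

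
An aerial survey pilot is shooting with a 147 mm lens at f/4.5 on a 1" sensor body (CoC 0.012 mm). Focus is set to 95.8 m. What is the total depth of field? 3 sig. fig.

48.6 m

Hyperfocal distance H = f²/(N·c) + f = 147²/(4.5 × 0.012) + 147 = 21609/0.054 + 147 ≈ 400313.7 mm ≈ 400.3 m.
Near limit Dn = s·(H − f)/(H + s − 2f) = 95800 × (400313.7 − 147) / (400313.7 + 95800 − 2 × 147) = 95800 × 400166.7 / 495819.7 ≈ 77318 mm.
Far limit Df = s·(H − f)/(H − s) = 95800 × (400313.7 − 147) / (400313.7 − 95800) = 95800 × 400166.7 / 304513.7 ≈ 125892 mm.
Depth of field = Df − Dn = 125892 − 77318 ≈ 48574 mm ≈ 48.6 m.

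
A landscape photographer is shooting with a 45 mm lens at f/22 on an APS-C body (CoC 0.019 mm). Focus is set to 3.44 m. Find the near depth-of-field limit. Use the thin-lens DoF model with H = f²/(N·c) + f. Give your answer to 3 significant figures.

Hyperfocal distance H = f²/(N·c) + f = 45²/(22 × 0.019) + 45 = 2025/0.418 + 45 ≈ 4889.5 mm ≈ 4.889 m.
Near limit Dn = s·(H − f)/(H + s − 2f) = 3440 × (4889.5 − 45) / (4889.5 + 3440 − 2 × 45) = 3440 × 4844.5 / 8239.5 ≈ 2022.6 mm ≈ 2.02 m.

2.02 m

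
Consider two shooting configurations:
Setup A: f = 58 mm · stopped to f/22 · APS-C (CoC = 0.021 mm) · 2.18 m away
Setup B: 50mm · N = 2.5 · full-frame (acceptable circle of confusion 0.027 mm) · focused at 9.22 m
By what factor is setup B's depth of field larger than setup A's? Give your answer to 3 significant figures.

3.50

Setup A: H = 58²/(22×0.021) + 58 ≈ 7339.4 mm; DoF = Df − Dn = 3076.6 − 1688.1 ≈ 1388.5 mm.
Setup B: H = 50²/(2.5×0.027) + 50 ≈ 37087.0 mm; DoF = Df − Dn = 12254.0 − 7390.2 ≈ 4863.8 mm.
Ratio = 4863.8 / 1388.5 ≈ 3.50.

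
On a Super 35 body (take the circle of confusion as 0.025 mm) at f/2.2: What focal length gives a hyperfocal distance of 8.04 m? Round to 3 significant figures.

21.0 mm

From H = f²/(N·c) + f, with f ≪ H: f ≈ √(H·N·c) = √(8040 × 2.2 × 0.025) = √442.20 ≈ 21.03 mm.
The +f correction barely moves this — solving exactly, f² + N·c·f − N·c·H = 0 ⇒ f = (−N·c + √((N·c)² + 4·N·c·H))/2 = (−0.055 + √1768.8)/2 ≈ 21.001 mm, so f ≈ 21.0 mm.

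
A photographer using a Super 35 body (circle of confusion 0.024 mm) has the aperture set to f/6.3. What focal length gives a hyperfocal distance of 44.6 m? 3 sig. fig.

82.0 mm

From H = f²/(N·c) + f, with f ≪ H: f ≈ √(H·N·c) = √(44600 × 6.3 × 0.024) = √6743.5 ≈ 82.12 mm.
Exact: f² + N·c·f − N·c·H = 0 ⇒ f = (−N·c + √((N·c)² + 4·N·c·H))/2 = (−0.1512 + √26974)/2 ≈ 82.043 mm ≈ 82.0 mm.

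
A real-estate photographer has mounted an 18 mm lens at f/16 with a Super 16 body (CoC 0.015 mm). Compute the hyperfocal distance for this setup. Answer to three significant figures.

1.37 m

Hyperfocal distance H = f²/(N·c) + f = 18²/(16 × 0.015) + 18 = 324/0.24 + 18 ≈ 1368.0 mm ≈ 1.37 m.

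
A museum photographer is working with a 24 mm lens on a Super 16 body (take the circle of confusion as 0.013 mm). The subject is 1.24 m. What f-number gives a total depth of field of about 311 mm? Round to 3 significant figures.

Write h = H − f = f²/(N·c). The thin-lens limits are Dn = s·h/(h + (s−f)) and Df = s·h/(h − (s−f)), so DoF = Df − Dn = 2·s·(s−f)·h / (h² − (s−f)²).
That is a quadratic in h: DoF·h² − 2·s·(s−f)·h − DoF·(s−f)² = 0 ⇒ h = (s−f)·(s + √(s² + DoF²)) / DoF = 1216 × (1240 + √(1240² + 311²)) / 311 = 1216 × (1240 + 1278.41) / 311 ≈ 9846.9 mm.
Then N = f²/(c·h) = 24² / (0.013 × 9846.9) = 576 / 128.01 ≈ 4.50.

f/4.50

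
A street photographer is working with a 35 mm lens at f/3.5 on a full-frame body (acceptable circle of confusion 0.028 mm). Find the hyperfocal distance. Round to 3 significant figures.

12.5 m

Hyperfocal distance H = f²/(N·c) + f = 35²/(3.5 × 0.028) + 35 = 1225/0.098 + 35 ≈ 12535.0 mm ≈ 12.5 m.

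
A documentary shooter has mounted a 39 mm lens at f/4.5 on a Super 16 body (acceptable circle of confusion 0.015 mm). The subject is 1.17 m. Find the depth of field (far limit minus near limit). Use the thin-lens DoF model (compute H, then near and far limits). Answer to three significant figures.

Hyperfocal distance H = f²/(N·c) + f = 39²/(4.5 × 0.015) + 39 = 1521/0.0675 + 39 ≈ 22572.3 mm ≈ 22.57 m.
Near limit Dn = s·(H − f)/(H + s − 2f) = 1170 × (22572.3 − 39) / (22572.3 + 1170 − 2 × 39) = 1170 × 22533.3 / 23664.3 ≈ 1114.08 mm.
Far limit Df = s·(H − f)/(H − s) = 1170 × (22572.3 − 39) / (22572.3 − 1170) = 1170 × 22533.3 / 21402.3 ≈ 1231.83 mm.
Depth of field = Df − Dn = 1231.83 − 1114.08 ≈ 117.75 mm.

118 mm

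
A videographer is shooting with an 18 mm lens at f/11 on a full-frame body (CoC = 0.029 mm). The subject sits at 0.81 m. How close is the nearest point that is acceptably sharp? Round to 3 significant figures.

455 mm

Hyperfocal distance H = f²/(N·c) + f = 18²/(11 × 0.029) + 18 = 324/0.319 + 18 ≈ 1033.7 mm ≈ 1.034 m.
Near limit Dn = s·(H − f)/(H + s − 2f) = 810 × (1033.7 − 18) / (1033.7 + 810 − 2 × 18) = 810 × 1015.7 / 1807.7 ≈ 455.11 mm.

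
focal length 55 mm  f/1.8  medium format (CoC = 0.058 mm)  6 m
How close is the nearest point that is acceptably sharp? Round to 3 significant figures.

4.98 m

Hyperfocal distance H = f²/(N·c) + f = 55²/(1.8 × 0.058) + 55 = 3025/0.1044 + 55 ≈ 29030.1 mm ≈ 29.03 m.
Near limit Dn = s·(H − f)/(H + s − 2f) = 6000 × (29030.1 − 55) / (29030.1 + 6000 − 2 × 55) = 6000 × 28975.1 / 34920.1 ≈ 4978.5 mm ≈ 4.98 m.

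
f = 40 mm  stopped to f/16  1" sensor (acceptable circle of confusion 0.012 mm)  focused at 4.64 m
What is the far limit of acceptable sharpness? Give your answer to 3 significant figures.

Hyperfocal distance H = f²/(N·c) + f = 40²/(16 × 0.012) + 40 = 1600/0.192 + 40 ≈ 8373.3 mm ≈ 8.373 m.
Far limit Df = s·(H − f)/(H − s) = 4640 × (8373.3 − 40) / (8373.3 − 4640) = 4640 × 8333.3 / 3733.3 ≈ 10357 mm ≈ 10.4 m.

10.4 m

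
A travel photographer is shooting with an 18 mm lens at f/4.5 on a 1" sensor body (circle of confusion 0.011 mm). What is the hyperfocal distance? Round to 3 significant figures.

Hyperfocal distance H = f²/(N·c) + f = 18²/(4.5 × 0.011) + 18 = 324/0.0495 + 18 ≈ 6563.5 mm ≈ 6.56 m.

6.56 m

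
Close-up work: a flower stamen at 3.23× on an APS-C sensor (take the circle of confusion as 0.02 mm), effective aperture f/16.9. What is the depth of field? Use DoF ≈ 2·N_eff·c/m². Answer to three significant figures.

0.0648 mm

At magnification m, DoF ≈ 2·N_eff·c/m² = 2 × 16.9 × 0.02 / 3.23² = 0.676 / 10.43 ≈ 0.0648 mm.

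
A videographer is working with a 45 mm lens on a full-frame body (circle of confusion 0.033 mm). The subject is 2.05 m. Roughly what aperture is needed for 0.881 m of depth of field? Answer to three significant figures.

Write h = H − f = f²/(N·c). The thin-lens limits are Dn = s·h/(h + (s−f)) and Df = s·h/(h − (s−f)), so DoF = Df − Dn = 2·s·(s−f)·h / (h² − (s−f)²).
That is a quadratic in h: DoF·h² − 2·s·(s−f)·h − DoF·(s−f)² = 0 ⇒ h = (s−f)·(s + √(s² + DoF²)) / DoF = 2005 × (2050 + √(2050² + 881²)) / 881 = 2005 × (2050 + 2231.29) / 881 ≈ 9743.5 mm.
Then N = f²/(c·h) = 45² / (0.033 × 9743.5) = 2025 / 321.53 ≈ 6.30.

f/6.30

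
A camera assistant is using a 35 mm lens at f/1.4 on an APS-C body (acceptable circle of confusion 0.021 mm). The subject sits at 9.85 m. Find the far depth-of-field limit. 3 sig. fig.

12.9 m

Hyperfocal distance H = f²/(N·c) + f = 35²/(1.4 × 0.021) + 35 = 1225/0.0294 + 35 ≈ 41701.7 mm ≈ 41.70 m.
Far limit Df = s·(H − f)/(H − s) = 9850 × (41701.7 − 35) / (41701.7 − 9850) = 9850 × 41666.7 / 31851.7 ≈ 12885 mm ≈ 12.9 m.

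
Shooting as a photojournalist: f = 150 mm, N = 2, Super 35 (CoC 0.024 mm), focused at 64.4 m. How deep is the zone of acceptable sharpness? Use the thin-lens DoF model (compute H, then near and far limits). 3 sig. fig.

18.0 m

Hyperfocal distance H = f²/(N·c) + f = 150²/(2 × 0.024) + 150 = 22500/0.048 + 150 ≈ 468900.0 mm ≈ 468.9 m.
Near limit Dn = s·(H − f)/(H + s − 2f) = 64400 × (468900.0 − 150) / (468900.0 + 64400 − 2 × 150) = 64400 × 468750.0 / 533000.0 ≈ 56637 mm.
Far limit Df = s·(H − f)/(H − s) = 64400 × (468900.0 − 150) / (468900.0 − 64400) = 64400 × 468750.0 / 404500.0 ≈ 74629 mm.
Depth of field = Df − Dn = 74629 − 56637 ≈ 17992 mm ≈ 18.0 m.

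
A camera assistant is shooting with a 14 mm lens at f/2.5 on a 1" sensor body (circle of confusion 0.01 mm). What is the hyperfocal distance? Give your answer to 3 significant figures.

7.85 m

Hyperfocal distance H = f²/(N·c) + f = 14²/(2.5 × 0.01) + 14 = 196/0.025 + 14 ≈ 7854.0 mm ≈ 7.85 m.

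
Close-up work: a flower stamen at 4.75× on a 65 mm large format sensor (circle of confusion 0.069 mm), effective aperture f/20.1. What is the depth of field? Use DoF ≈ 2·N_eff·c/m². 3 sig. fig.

At magnification m, DoF ≈ 2·N_eff·c/m² = 2 × 20.1 × 0.069 / 4.75² = 2.774 / 22.56 ≈ 0.123 mm.

0.123 mm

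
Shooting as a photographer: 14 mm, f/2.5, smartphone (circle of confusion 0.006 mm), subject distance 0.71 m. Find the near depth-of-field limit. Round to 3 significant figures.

0.674 m

Hyperfocal distance H = f²/(N·c) + f = 14²/(2.5 × 0.006) + 14 = 196/0.015 + 14 ≈ 13080.7 mm ≈ 13.08 m.
Near limit Dn = s·(H − f)/(H + s − 2f) = 710 × (13080.7 − 14) / (13080.7 + 710 − 2 × 14) = 710 × 13066.7 / 13762.7 ≈ 674.09 mm ≈ 0.674 m.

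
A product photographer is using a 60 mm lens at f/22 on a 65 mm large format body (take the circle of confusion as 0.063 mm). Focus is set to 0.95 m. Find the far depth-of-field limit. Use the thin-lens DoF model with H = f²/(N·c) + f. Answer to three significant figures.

Hyperfocal distance H = f²/(N·c) + f = 60²/(22 × 0.063) + 60 = 3600/1.386 + 60 ≈ 2657.4 mm ≈ 2.657 m.
Far limit Df = s·(H − f)/(H − s) = 950 × (2657.4 − 60) / (2657.4 − 950) = 950 × 2597.4 / 1707.4 ≈ 1445.2 mm ≈ 1.45 m.

1.45 m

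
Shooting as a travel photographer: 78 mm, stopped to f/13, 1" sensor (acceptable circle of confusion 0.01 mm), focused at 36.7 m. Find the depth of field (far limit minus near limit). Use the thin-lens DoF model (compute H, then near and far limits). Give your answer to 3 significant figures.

148 m

Hyperfocal distance H = f²/(N·c) + f = 78²/(13 × 0.01) + 78 = 6084/0.13 + 78 ≈ 46878.0 mm ≈ 46.88 m.
Near limit Dn = s·(H − f)/(H + s − 2f) = 36700 × (46878.0 − 78) / (46878.0 + 36700 − 2 × 78) = 36700 × 46800.0 / 83422.0 ≈ 20589 mm.
Far limit Df = s·(H − f)/(H − s) = 36700 × (46878.0 − 78) / (46878.0 − 36700) = 36700 × 46800.0 / 10178.0 ≈ 168752 mm.
Depth of field = Df − Dn = 168752 − 20589 ≈ 148163 mm ≈ 148 m.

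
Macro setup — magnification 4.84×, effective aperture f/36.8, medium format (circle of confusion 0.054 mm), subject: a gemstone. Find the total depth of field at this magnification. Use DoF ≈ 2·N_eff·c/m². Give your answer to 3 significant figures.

At magnification m, DoF ≈ 2·N_eff·c/m² = 2 × 36.8 × 0.054 / 4.84² = 3.974 / 23.43 ≈ 0.17 mm.

0.170 mm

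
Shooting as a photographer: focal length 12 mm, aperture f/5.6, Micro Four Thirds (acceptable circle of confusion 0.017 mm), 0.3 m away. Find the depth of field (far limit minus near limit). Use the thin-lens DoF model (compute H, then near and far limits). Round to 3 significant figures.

119 mm

Hyperfocal distance H = f²/(N·c) + f = 12²/(5.6 × 0.017) + 12 = 144/0.0952 + 12 ≈ 1524.6 mm ≈ 1.525 m.
Near limit Dn = s·(H − f)/(H + s − 2f) = 300 × (1524.6 − 12) / (1524.6 + 300 − 2 × 12) = 300 × 1512.6 / 1800.6 ≈ 252.02 mm.
Far limit Df = s·(H − f)/(H − s) = 300 × (1524.6 − 12) / (1524.6 − 300) = 300 × 1512.6 / 1224.6 ≈ 370.55 mm.
Depth of field = Df − Dn = 370.55 − 252.02 ≈ 118.53 mm.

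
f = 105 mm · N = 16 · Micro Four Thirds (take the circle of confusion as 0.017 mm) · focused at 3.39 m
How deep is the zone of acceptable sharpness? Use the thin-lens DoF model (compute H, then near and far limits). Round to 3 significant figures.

0.553 m

Hyperfocal distance H = f²/(N·c) + f = 105²/(16 × 0.017) + 105 = 11025/0.272 + 105 ≈ 40638.1 mm ≈ 40.64 m.
Near limit Dn = s·(H − f)/(H + s − 2f) = 3390 × (40638.1 − 105) / (40638.1 + 3390 − 2 × 105) = 3390 × 40533.1 / 43818.1 ≈ 3135.85 mm.
Far limit Df = s·(H − f)/(H − s) = 3390 × (40638.1 − 105) / (40638.1 − 3390) = 3390 × 40533.1 / 37248.1 ≈ 3688.97 mm.
Depth of field = Df − Dn = 3688.97 − 3135.85 ≈ 553.12 mm ≈ 0.553 m.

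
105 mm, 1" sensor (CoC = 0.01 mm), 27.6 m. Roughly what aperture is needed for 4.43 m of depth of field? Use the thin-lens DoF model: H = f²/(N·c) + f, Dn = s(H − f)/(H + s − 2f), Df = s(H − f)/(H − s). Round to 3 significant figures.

Write h = H − f = f²/(N·c). The thin-lens limits are Dn = s·h/(h + (s−f)) and Df = s·h/(h − (s−f)), so DoF = Df − Dn = 2·s·(s−f)·h / (h² − (s−f)²).
That is a quadratic in h: DoF·h² − 2·s·(s−f)·h − DoF·(s−f)² = 0 ⇒ h = (s−f)·(s + √(s² + DoF²)) / DoF = 27495 × (27600 + √(27600² + 4430²)) / 4430 = 27495 × (27600 + 27953.3) / 4430 ≈ 344794 mm.
Then N = f²/(c·h) = 105² / (0.01 × 344794) = 11025 / 3447.9 ≈ 3.20.

f/3.20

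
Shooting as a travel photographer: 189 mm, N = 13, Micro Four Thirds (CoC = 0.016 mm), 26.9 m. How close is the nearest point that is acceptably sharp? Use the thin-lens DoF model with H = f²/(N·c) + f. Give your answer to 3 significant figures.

Hyperfocal distance H = f²/(N·c) + f = 189²/(13 × 0.016) + 189 = 35721/0.208 + 189 ≈ 171924.6 mm ≈ 171.9 m.
Near limit Dn = s·(H − f)/(H + s − 2f) = 26900 × (171924.6 − 189) / (171924.6 + 26900 − 2 × 189) = 26900 × 171735.6 / 198446.6 ≈ 23279 mm ≈ 23.3 m.

23.3 m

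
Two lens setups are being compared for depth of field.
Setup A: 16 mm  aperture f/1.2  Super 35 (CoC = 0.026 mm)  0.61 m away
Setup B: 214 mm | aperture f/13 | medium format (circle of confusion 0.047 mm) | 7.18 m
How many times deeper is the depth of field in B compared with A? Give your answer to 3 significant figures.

Setup A: H = 16²/(1.2×0.026) + 16 ≈ 8221.1 mm; DoF = Df − Dn = 657.607 − 568.821 ≈ 88.786 mm.
Setup B: H = 214²/(13×0.047) + 214 ≈ 75166.5 mm; DoF = Df − Dn = 7915.7 − 6569.4 ≈ 1346.3 mm.
Ratio = 1346.3 / 88.786 ≈ 15.2.

15.2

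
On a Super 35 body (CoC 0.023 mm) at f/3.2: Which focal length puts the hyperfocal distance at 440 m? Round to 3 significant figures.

180 mm

From H = f²/(N·c) + f, with f ≪ H: f ≈ √(H·N·c) = √(440000 × 3.2 × 0.023) = √32384 ≈ 180.0 mm.
The +f correction barely moves this — solving exactly, f² + N·c·f − N·c·H = 0 ⇒ f = (−N·c + √((N·c)² + 4·N·c·H))/2 = (−0.0736 + √129536)/2 ≈ 179.92 mm, so f ≈ 180 mm.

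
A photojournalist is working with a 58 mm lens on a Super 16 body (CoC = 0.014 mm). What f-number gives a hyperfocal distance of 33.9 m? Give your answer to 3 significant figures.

Rearrange H = f²/(N·c) + f for N: N = f² / ((H − f)·c).
N = 58² / ((33900 − 58) × 0.014) = 3364 / 473.8 ≈ 7.10.

f/7.10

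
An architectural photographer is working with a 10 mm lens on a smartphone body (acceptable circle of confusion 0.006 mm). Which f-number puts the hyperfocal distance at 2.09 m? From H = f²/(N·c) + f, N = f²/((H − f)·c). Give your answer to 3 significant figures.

Rearrange H = f²/(N·c) + f for N: N = f² / ((H − f)·c).
N = 10² / ((2090 − 10) × 0.006) = 100 / 12.48 ≈ 8.01.

f/8.01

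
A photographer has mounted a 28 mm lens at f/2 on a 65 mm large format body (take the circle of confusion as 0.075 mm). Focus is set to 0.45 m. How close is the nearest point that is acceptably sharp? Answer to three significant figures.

416 mm

Hyperfocal distance H = f²/(N·c) + f = 28²/(2 × 0.075) + 28 = 784/0.15 + 28 ≈ 5254.7 mm ≈ 5.255 m.
Near limit Dn = s·(H − f)/(H + s − 2f) = 450 × (5254.7 − 28) / (5254.7 + 450 − 2 × 28) = 450 × 5226.7 / 5648.7 ≈ 416.38 mm.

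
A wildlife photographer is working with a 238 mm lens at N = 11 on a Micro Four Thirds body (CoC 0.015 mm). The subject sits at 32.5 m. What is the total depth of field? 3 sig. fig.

6.16 m

Hyperfocal distance H = f²/(N·c) + f = 238²/(11 × 0.015) + 238 = 56644/0.165 + 238 ≈ 343535.0 mm ≈ 343.5 m.
Near limit Dn = s·(H − f)/(H + s − 2f) = 32500 × (343535.0 − 238) / (343535.0 + 32500 − 2 × 238) = 32500 × 343297.0 / 375559.0 ≈ 29708.1 mm.
Far limit Df = s·(H − f)/(H − s) = 32500 × (343535.0 − 238) / (343535.0 − 32500) = 32500 × 343297.0 / 311035.0 ≈ 35871.1 mm.
Depth of field = Df − Dn = 35871.1 − 29708.1 ≈ 6163.0 mm ≈ 6.16 m.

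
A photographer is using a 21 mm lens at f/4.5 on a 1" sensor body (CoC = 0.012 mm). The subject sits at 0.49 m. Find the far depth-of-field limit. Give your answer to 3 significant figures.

0.520 m

Hyperfocal distance H = f²/(N·c) + f = 21²/(4.5 × 0.012) + 21 = 441/0.054 + 21 ≈ 8187.7 mm ≈ 8.188 m.
Far limit Df = s·(H − f)/(H − s) = 490 × (8187.7 − 21) / (8187.7 − 490) = 490 × 8166.7 / 7697.7 ≈ 519.85 mm ≈ 0.520 m.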